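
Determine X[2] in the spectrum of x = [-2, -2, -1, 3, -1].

X[2] = Σ(n=0 to 4) x[n] · ω_5^(2n) where ω_5 = e^(-2πi/5)
= (-2)·ω_5^0 + (-2)·ω_5^2 + (-1)·ω_5^4 + (3)·ω_5^6 + (-1)·ω_5^8

X[2] = 1.0451-3.2164i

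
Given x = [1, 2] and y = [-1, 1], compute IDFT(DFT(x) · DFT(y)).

(x ⊛ y)[n] = Σ(m=0 to 1) x[m] · y[(n-m) mod 2]

Computing each output sample:
(x ⊛ y)[0] = 1
(x ⊛ y)[1] = -1

x ⊛ y = [1, -1]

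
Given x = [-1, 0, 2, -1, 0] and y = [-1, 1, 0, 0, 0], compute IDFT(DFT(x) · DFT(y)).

(x ⊛ y)[n] = Σ(m=0 to 4) x[m] · y[(n-m) mod 5]

Computing each output sample:
(x ⊛ y)[0] = 1
(x ⊛ y)[1] = -1
(x ⊛ y)[2] = -2
(x ⊛ y)[3] = 3
(x ⊛ y)[4] = -1

x ⊛ y = [1, -1, -2, 3, -1]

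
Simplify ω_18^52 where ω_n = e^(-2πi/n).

Since ω_18^18 = 1, powers reduce modulo 18.
52 mod 18 = 16
So ω_18^52 = ω_18^16 = e^(-2πi·16/18)

ω_18^52 = ω_18^16 = 0.7660+0.6428i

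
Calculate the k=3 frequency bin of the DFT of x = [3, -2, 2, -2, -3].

X[3] = Σ(n=0 to 4) x[n] · ω_5^(3n) where ω_5 = e^(-2πi/5)
= (3)·ω_5^0 + (-2)·ω_5^3 + (2)·ω_5^6 + (-2)·ω_5^9 + (-3)·ω_5^12

X[3] = 7.0451-3.2164i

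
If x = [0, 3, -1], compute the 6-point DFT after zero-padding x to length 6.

Original 3-point DFT: [2, -1.0000-3.4641i, -1.0000+3.4641i]
Zero-padded 6-point DFT provides frequency interpolation.

DFT_6([x, 0, ...]) = [2, 2.0000-1.7321i, -1.0000-3.4641i, -4, -1.0000+3.4641i, 2.0000+1.7321i]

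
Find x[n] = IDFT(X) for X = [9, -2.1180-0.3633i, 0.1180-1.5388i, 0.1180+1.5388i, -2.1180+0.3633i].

x[n] = (1/5) Σ(k=0 to 4) X[k] · e^(2πikn/5)

Computing each x[n]:
x[0] = 1
x[1] = 2
x[2] = 2
x[3] = 3
x[4] = 1

x = [1, 2, 2, 3, 1]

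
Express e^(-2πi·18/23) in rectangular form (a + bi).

ω_23^18 = e^(-2πi·18/23)
= cos(-2π·18/23) + i·sin(-2π·18/23)
= cos(-36π/23) + i·sin(-36π/23)

ω_23^18 = cos(-36π/23) + i·sin(-36π/23) = 0.2035+0.9791i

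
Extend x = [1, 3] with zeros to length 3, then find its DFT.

Original 2-point DFT: [4, -2]
Zero-padded 3-point DFT provides frequency interpolation.

DFT_3([x, 0, ...]) = [4, -0.5000-2.5981i, -0.5000+2.5981i]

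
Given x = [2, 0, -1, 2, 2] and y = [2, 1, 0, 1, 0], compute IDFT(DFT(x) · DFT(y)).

(x ⊛ y)[n] = Σ(m=0 to 4) x[m] · y[(n-m) mod 5]

Computing each output sample:
(x ⊛ y)[0] = 5
(x ⊛ y)[1] = 4
(x ⊛ y)[2] = 0
(x ⊛ y)[3] = 5
(x ⊛ y)[4] = 6

x ⊛ y = [5, 4, 0, 5, 6]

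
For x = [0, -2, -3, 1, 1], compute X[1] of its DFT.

X[1] = Σ(n=0 to 4) x[n] · ω_5^(1n) where ω_5 = e^(-2πi/5)
= (0)·ω_5^0 + (-2)·ω_5^1 + (-3)·ω_5^2 + (1)·ω_5^3 + (1)·ω_5^4

X[1] = 1.3090+5.2043i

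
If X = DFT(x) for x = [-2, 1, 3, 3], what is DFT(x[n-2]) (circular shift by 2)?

Time shift by 2: X_shifted[k] = ω_4^(2k) · X[k]
Shifted x = [3, 3, -2, 1]

DFT(x[n-2]) = [5, 5-2i, -3, 5+2i]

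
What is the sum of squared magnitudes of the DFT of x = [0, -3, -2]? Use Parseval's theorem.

Parseval: Σ|x[n]|² = (1/N)Σ|X[k]|², so Σ|X[k]|² = N·Σ|x[n]|² = 3·13.0000

Σ|X[k]|² = N·Σ|x[n]|² = 3·13.0000 = 39.0000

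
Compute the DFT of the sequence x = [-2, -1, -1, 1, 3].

X[k] = Σ(n=0 to 4) x[n] · ω_5^(nk)
where ω_5 = e^(-2πi/5)

Computing each X[k]:
X[0] = 0
X[1] = -1.3820+4.9798i
X[2] = -3.6180+0.4490i
X[3] = -3.6180-0.4490i
X[4] = -1.3820-4.9798i

X = [0, -1.3820+4.9798i, -3.6180+0.4490i, -3.6180-0.4490i, -1.3820-4.9798i]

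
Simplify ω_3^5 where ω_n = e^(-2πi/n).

Since ω_3^3 = 1, powers reduce modulo 3.
5 mod 3 = 2
So ω_3^5 = ω_3^2 = e^(-2πi·2/3)

ω_3^5 = ω_3^2 = -0.5000+0.8660i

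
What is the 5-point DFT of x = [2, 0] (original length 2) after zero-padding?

Original 2-point DFT: [2, 2]
Zero-padded 5-point DFT provides frequency interpolation.

DFT_5([x, 0, ...]) = [2, 2, 2, 2, 2]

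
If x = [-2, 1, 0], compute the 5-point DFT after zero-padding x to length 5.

Original 3-point DFT: [-1, -2.5000-0.8660i, -2.5000+0.8660i]
Zero-padded 5-point DFT provides frequency interpolation.

DFT_5([x, 0, ...]) = [-1, -1.6910-0.9511i, -2.8090-0.5878i, -2.8090+0.5878i, -1.6910+0.9511i]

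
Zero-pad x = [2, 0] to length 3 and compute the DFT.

Original 2-point DFT: [2, 2]
Zero-padded 3-point DFT provides frequency interpolation.

DFT_3([x, 0, ...]) = [2, 2, 2]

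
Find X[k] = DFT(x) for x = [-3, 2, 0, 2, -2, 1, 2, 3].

X[k] = Σ(n=0 to 7) x[n] · ω_8^(nk)
where ω_8 = e^(-2πi/8)

Computing each X[k]:
X[0] = 5
X[1] = 0.4142+2.0000i
X[2] = -7+2i
X[3] = -2.4142-2.0000i
X[4] = -11
X[5] = -2.4142+2.0000i
X[6] = -7-2i
X[7] = 0.4142-2.0000i

X = [5, 0.4142+2.0000i, -7+2i, -2.4142-2.0000i, -11, -2.4142+2.0000i, -7-2i, 0.4142-2.0000i]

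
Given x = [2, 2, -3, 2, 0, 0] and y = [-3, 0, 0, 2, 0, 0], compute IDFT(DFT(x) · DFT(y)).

(x ⊛ y)[n] = Σ(m=0 to 5) x[m] · y[(n-m) mod 6]

Computing each output sample:
(x ⊛ y)[0] = -2
(x ⊛ y)[1] = -6
(x ⊛ y)[2] = 9
(x ⊛ y)[3] = -2
(x ⊛ y)[4] = 4
(x ⊛ y)[5] = -6

x ⊛ y = [-2, -6, 9, -2, 4, -6]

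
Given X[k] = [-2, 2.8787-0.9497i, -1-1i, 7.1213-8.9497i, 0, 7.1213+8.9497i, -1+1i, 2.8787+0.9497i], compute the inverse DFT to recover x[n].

x[n] = (1/8) Σ(k=0 to 7) X[k] · e^(2πikn/8)

Computing each x[n]:
x[0] = 2
x[1] = 1
x[2] = -2
x[3] = 2
x[4] = -3
x[5] = -1
x[6] = 2
x[7] = -3

x = [2, 1, -2, 2, -3, -1, 2, -3]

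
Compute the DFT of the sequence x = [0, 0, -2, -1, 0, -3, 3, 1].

X[k] = Σ(n=0 to 7) x[n] · ω_8^(nk)
where ω_8 = e^(-2πi/8)

Computing each X[k]:
X[0] = -2
X[1] = 3.5355+4.2929i
X[2] = -1+3i
X[3] = -3.5355-5.7071i
X[4] = 4
X[5] = -3.5355+5.7071i
X[6] = -1-3i
X[7] = 3.5355-4.2929i

X = [-2, 3.5355+4.2929i, -1+3i, -3.5355-5.7071i, 4, -3.5355+5.7071i, -1-3i, 3.5355-4.2929i]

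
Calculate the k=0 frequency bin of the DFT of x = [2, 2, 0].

X[0] = Σ(n=0 to 2) x[n] · ω_3^0 = Σ x[n]
= (2) + (2) + (0)

X[0] = 4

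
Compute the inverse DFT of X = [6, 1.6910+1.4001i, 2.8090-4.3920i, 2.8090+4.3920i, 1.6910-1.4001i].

x[n] = (1/5) Σ(k=0 to 4) X[k] · e^(2πikn/5)

Computing each x[n]:
x[0] = 3
x[1] = 1
x[2] = -1
x[3] = 3
x[4] = 0

x = [3, 1, -1, 3, 0]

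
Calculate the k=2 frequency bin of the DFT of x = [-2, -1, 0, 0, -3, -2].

X[2] = Σ(n=0 to 5) x[n] · ω_6^(2n) where ω_6 = e^(-2πi/6)
= (-2)·ω_6^0 + (-1)·ω_6^2 + (0)·ω_6^4 + (0)·ω_6^6 + (-3)·ω_6^8 + (-2)·ω_6^10

X[2] = 1.0000+1.7321i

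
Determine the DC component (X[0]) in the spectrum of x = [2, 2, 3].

X[0] = Σ(n=0 to 2) x[n] · ω_3^0 = Σ x[n]
= (2) + (2) + (3)

X[0] = 7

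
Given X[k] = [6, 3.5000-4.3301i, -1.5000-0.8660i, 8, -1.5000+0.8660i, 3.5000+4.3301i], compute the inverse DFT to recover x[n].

x[n] = (1/6) Σ(k=0 to 5) X[k] · e^(2πikn/6)

Computing each x[n]:
x[0] = 3
x[1] = 2
x[2] = 3
x[3] = -2
x[4] = 1
x[5] = -1

x = [3, 2, 3, -2, 1, -1]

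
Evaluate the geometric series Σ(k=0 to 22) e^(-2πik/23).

Sum of all nth roots of unity equals 0 for n > 1 (geometric series with r ≠ 1).

0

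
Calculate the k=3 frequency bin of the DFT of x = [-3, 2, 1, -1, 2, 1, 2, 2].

X[3] = Σ(n=0 to 7) x[n] · ω_8^(3n) where ω_8 = e^(-2πi/8)
= (-3)·ω_8^0 + (2)·ω_8^3 + (1)·ω_8^6 + (-1)·ω_8^9 + (2)·ω_8^12 + (1)·ω_8^15 + (2)·ω_8^18 + (2)·ω_8^21

X[3] = -7.8284+0.4142i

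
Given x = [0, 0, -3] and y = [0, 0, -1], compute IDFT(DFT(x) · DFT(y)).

(x ⊛ y)[n] = Σ(m=0 to 2) x[m] · y[(n-m) mod 3]

Computing each output sample:
(x ⊛ y)[0] = 0
(x ⊛ y)[1] = 3
(x ⊛ y)[2] = 0

x ⊛ y = [0, 3, 0]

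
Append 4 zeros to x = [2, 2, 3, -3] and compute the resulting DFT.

Original 4-point DFT: [4, -1-5i, 6, -1+5i]
Zero-padded 8-point DFT provides frequency interpolation.

DFT_8([x, 0, ...]) = [4, 5.5355-2.2929i, -1-5i, -1.5355+3.7071i, 6, -1.5355-3.7071i, -1+5i, 5.5355+2.2929i]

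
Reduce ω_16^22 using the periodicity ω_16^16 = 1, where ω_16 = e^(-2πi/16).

Since ω_16^16 = 1, powers reduce modulo 16.
22 mod 16 = 6
So ω_16^22 = ω_16^6 = e^(-2πi·6/16)

ω_16^22 = ω_16^6 = -0.7071-0.7071i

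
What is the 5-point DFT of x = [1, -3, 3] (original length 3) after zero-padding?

Original 3-point DFT: [1, 1.0000+5.1962i, 1.0000-5.1962i]
Zero-padded 5-point DFT provides frequency interpolation.

DFT_5([x, 0, ...]) = [1, -2.3541+1.0898i, 4.3541+4.6165i, 4.3541-4.6165i, -2.3541-1.0898i]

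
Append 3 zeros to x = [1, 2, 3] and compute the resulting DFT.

Original 3-point DFT: [6, -1.5000+0.8660i, -1.5000-0.8660i]
Zero-padded 6-point DFT provides frequency interpolation.

DFT_6([x, 0, ...]) = [6, 0.5000-4.3301i, -1.5000+0.8660i, 2, -1.5000-0.8660i, 0.5000+4.3301i]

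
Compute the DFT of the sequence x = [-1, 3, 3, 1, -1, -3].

X[k] = Σ(n=0 to 5) x[n] · ω_6^(nk)
where ω_6 = e^(-2πi/6)

Computing each X[k]:
X[0] = 2
X[1] = -3.0000-8.6603i
X[2] = -1.0000-1.7321i
X[3] = 0
X[4] = -1.0000+1.7321i
X[5] = -3.0000+8.6603i

X = [2, -3.0000-8.6603i, -1.0000-1.7321i, 0, -1.0000+1.7321i, -3.0000+8.6603i]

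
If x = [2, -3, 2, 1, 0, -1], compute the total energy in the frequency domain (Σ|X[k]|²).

Parseval: Σ|x[n]|² = (1/N)Σ|X[k]|², so Σ|X[k]|² = N·Σ|x[n]|² = 6·19.0000

Σ|X[k]|² = N·Σ|x[n]|² = 6·19.0000 = 114.0000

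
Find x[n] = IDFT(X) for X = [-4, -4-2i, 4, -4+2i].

x[n] = (1/4) Σ(k=0 to 3) X[k] · e^(2πikn/4)

Computing each x[n]:
x[0] = -2
x[1] = -1
x[2] = 2
x[3] = -3

x = [-2, -1, 2, -3]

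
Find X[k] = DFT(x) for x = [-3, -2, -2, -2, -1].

X[k] = Σ(n=0 to 4) x[n] · ω_5^(nk)
where ω_5 = e^(-2πi/5)

Computing each X[k]:
X[0] = -10
X[1] = -0.6910+0.9511i
X[2] = -1.8090+0.5878i
X[3] = -1.8090-0.5878i
X[4] = -0.6910-0.9511i

X = [-10, -0.6910+0.9511i, -1.8090+0.5878i, -1.8090-0.5878i, -0.6910-0.9511i]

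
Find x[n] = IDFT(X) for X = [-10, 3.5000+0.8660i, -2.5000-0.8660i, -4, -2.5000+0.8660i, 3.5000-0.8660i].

x[n] = (1/6) Σ(k=0 to 5) X[k] · e^(2πikn/6)

Computing each x[n]:
x[0] = -2
x[1] = 0
x[2] = -3
x[3] = -3
x[4] = -2
x[5] = 0

x = [-2, 0, -3, -3, -2, 0]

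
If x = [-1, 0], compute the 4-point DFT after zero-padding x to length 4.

Original 2-point DFT: [-1, -1]
Zero-padded 4-point DFT provides frequency interpolation.

DFT_4([x, 0, ...]) = [-1, -1, -1, -1]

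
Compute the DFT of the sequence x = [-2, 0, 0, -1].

X[k] = Σ(n=0 to 3) x[n] · ω_4^(nk)
where ω_4 = e^(-2πi/4)

Computing each X[k]:
X[0] = -3
X[1] = -2-1i
X[2] = -1
X[3] = -2+1i

X = [-3, -2-1i, -1, -2+1i]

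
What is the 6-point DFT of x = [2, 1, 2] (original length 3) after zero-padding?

Original 3-point DFT: [5, 0.5000+0.8660i, 0.5000-0.8660i]
Zero-padded 6-point DFT provides frequency interpolation.

DFT_6([x, 0, ...]) = [5, 1.5000-2.5981i, 0.5000+0.8660i, 3, 0.5000-0.8660i, 1.5000+2.5981i]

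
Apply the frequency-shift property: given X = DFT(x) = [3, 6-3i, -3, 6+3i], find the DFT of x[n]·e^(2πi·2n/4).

Modulation property: DFT(ω_4^(-2n)·x[n]) = X[(k-2) mod 4], so circularly shift X by 2 positions.

X[k-2] = [-3, 6+3i, 3, 6-3i]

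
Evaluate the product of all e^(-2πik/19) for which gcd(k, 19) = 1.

The primitive 19th roots of unity are ω_19^k for k coprime to 19: k ∈ {1, 2, 3, 4, 5, 6, 7, 8, 9, 10, 11, 12, 13, 14, 15, 16, 17, 18}
Their product equals the constant term of the cyclotomic polynomial Φ_19(x) up to sign.
For n ≥ 3, the product of all primitive nth roots of unity is 1. (For n=1 it is 1; for n=2 it is -1.)

1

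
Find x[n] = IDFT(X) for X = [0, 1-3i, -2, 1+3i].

x[n] = (1/4) Σ(k=0 to 3) X[k] · e^(2πikn/4)

Computing each x[n]:
x[0] = 0
x[1] = 2
x[2] = -1
x[3] = -1

x = [0, 2, -1, -1]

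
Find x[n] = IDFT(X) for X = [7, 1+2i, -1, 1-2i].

x[n] = (1/4) Σ(k=0 to 3) X[k] · e^(2πikn/4)

Computing each x[n]:
x[0] = 2
x[1] = 1
x[2] = 1
x[3] = 3

x = [2, 1, 1, 3]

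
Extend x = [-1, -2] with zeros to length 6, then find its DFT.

Original 2-point DFT: [-3, 1]
Zero-padded 6-point DFT provides frequency interpolation.

DFT_6([x, 0, ...]) = [-3, -2.0000+1.7321i, 1.7321i, 1, -1.7321i, -2.0000-1.7321i]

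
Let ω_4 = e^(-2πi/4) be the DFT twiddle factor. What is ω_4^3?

ω_4^3 = e^(-2πi·3/4)
= cos(-2π·3/4) + i·sin(-2π·3/4)
= cos(-6π/4) + i·sin(-6π/4)

ω_4^3 = cos(-6π/4) + i·sin(-6π/4) = 1i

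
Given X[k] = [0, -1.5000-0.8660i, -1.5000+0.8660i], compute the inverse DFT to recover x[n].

x[n] = (1/3) Σ(k=0 to 2) X[k] · e^(2πikn/3)

Computing each x[n]:
x[0] = -1
x[1] = 1
x[2] = 0

x = [-1, 1, 0]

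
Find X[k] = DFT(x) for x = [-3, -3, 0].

X[k] = Σ(n=0 to 2) x[n] · ω_3^(nk)
where ω_3 = e^(-2πi/3)

Computing each X[k]:
X[0] = -6
X[1] = -1.5000+2.5981i
X[2] = -1.5000-2.5981i

X = [-6, -1.5000+2.5981i, -1.5000-2.5981i]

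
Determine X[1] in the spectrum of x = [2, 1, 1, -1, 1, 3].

X[1] = Σ(n=0 to 5) x[n] · ω_6^(1n) where ω_6 = e^(-2πi/6)
= (2)·ω_6^0 + (1)·ω_6^1 + (1)·ω_6^2 + (-1)·ω_6^3 + (1)·ω_6^4 + (3)·ω_6^5

X[1] = 4.0000+1.7321i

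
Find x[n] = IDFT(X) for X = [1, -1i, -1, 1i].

x[n] = (1/4) Σ(k=0 to 3) X[k] · e^(2πikn/4)

Computing each x[n]:
x[0] = 0
x[1] = 1
x[2] = 0
x[3] = 0

x = [0, 1, 0, 0]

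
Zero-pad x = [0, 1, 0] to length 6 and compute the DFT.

Original 3-point DFT: [1, -0.5000-0.8660i, -0.5000+0.8660i]
Zero-padded 6-point DFT provides frequency interpolation.

DFT_6([x, 0, ...]) = [1, 0.5000-0.8660i, -0.5000-0.8660i, -1, -0.5000+0.8660i, 0.5000+0.8660i]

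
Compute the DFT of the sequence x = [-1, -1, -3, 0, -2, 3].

X[k] = Σ(n=0 to 5) x[n] · ω_6^(nk)
where ω_6 = e^(-2πi/6)

Computing each X[k]:
X[0] = -4
X[1] = 2.5000+4.3301i
X[2] = 0.5000+2.5981i
X[3] = -8
X[4] = 0.5000-2.5981i
X[5] = 2.5000-4.3301i

X = [-4, 2.5000+4.3301i, 0.5000+2.5981i, -8, 0.5000-2.5981i, 2.5000-4.3301i]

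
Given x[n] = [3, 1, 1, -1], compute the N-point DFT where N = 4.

X[k] = Σ(n=0 to 3) x[n] · ω_4^(nk)
where ω_4 = e^(-2πi/4)

Computing each X[k]:
X[0] = 4
X[1] = 2-2i
X[2] = 4
X[3] = 2+2i

X = [4, 2-2i, 4, 2+2i]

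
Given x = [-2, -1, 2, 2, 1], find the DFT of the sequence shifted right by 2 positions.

Time shift by 2: X_shifted[k] = ω_5^(2k) · X[k]
Shifted x = [2, 1, -2, -1, 2]

DFT(x[n-2]) = [2, 5.3541+1.5388i, -1.3541-0.3633i, -1.3541+0.3633i, 5.3541-1.5388i]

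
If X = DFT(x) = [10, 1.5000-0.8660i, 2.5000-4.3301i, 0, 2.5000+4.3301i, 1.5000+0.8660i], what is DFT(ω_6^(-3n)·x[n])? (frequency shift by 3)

Modulation property: DFT(ω_6^(-3n)·x[n]) = X[(k-3) mod 6], so circularly shift X by 3 positions.

X[k-3] = [0, 2.5000+4.3301i, 1.5000+0.8660i, 10, 1.5000-0.8660i, 2.5000-4.3301i]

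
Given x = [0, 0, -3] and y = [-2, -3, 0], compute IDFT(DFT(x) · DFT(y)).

(x ⊛ y)[n] = Σ(m=0 to 2) x[m] · y[(n-m) mod 3]

Computing each output sample:
(x ⊛ y)[0] = 9
(x ⊛ y)[1] = 0
(x ⊛ y)[2] = 6

x ⊛ y = [9, 0, 6]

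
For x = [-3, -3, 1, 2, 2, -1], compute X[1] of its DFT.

X[1] = Σ(n=0 to 5) x[n] · ω_6^(1n) where ω_6 = e^(-2πi/6)
= (-3)·ω_6^0 + (-3)·ω_6^1 + (1)·ω_6^2 + (2)·ω_6^3 + (2)·ω_6^4 + (-1)·ω_6^5

X[1] = -8.5000+2.5981i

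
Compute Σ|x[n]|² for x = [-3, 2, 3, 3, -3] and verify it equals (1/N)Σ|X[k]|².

Time domain:
Σ|x[n]|² = |-3|² + |2|² + |3|² + |3|² + |-3|² = 40.0000

Frequency domain:
(1/5)Σ|X[k]|² = (1/5)(|2|² + |-8.1631-4.7553i|² + |-0.3369-2.9389i|² + |-0.3369+2.9389i|² + |-8.1631+4.7553i|²) = (1/5)·200.0000 = 40.0000

Both sides agree, confirming Parseval's theorem.

Σ|x[n]|² = (1/N)Σ|X[k]|² = 40.0000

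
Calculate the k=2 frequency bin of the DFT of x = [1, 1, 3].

X[2] = Σ(n=0 to 2) x[n] · ω_3^(2n) where ω_3 = e^(-2πi/3)
= (1)·ω_3^0 + (1)·ω_3^2 + (3)·ω_3^4

X[2] = -1.0000-1.7321i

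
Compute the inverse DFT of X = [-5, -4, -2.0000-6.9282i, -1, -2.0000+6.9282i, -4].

x[n] = (1/6) Σ(k=0 to 5) X[k] · e^(2πikn/6)

Computing each x[n]:
x[0] = -3
x[1] = 1
x[2] = -2
x[3] = 0
x[4] = 2
x[5] = -3

x = [-3, 1, -2, 0, 2, -3]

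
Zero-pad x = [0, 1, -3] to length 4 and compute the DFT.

Original 3-point DFT: [-2, 1.0000-3.4641i, 1.0000+3.4641i]
Zero-padded 4-point DFT provides frequency interpolation.

DFT_4([x, 0, ...]) = [-2, 3-1i, -4, 3+1i]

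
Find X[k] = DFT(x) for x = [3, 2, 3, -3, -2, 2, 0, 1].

X[k] = Σ(n=0 to 7) x[n] · ω_8^(nk)
where ω_8 = e^(-2πi/8)

Computing each X[k]:
X[0] = 6
X[1] = 7.8284-0.1716i
X[2] = -2-6i
X[3] = 2.1716+5.8284i
X[4] = 2
X[5] = 2.1716-5.8284i
X[6] = -2+6i
X[7] = 7.8284+0.1716i

X = [6, 7.8284-0.1716i, -2-6i, 2.1716+5.8284i, 2, 2.1716-5.8284i, -2+6i, 7.8284+0.1716i]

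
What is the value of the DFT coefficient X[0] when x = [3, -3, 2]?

X[0] = Σ(n=0 to 2) x[n] · ω_3^0 = Σ x[n]
= (3) + (-3) + (2)

X[0] = 2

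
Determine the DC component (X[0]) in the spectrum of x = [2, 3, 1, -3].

X[0] = Σ(n=0 to 3) x[n] · ω_4^0 = Σ x[n]
= (2) + (3) + (1) + (-3)

X[0] = 3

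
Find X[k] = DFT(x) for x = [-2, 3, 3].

X[k] = Σ(n=0 to 2) x[n] · ω_3^(nk)
where ω_3 = e^(-2πi/3)

Computing each X[k]:
X[0] = 4
X[1] = -5
X[2] = -5

X = [4, -5, -5]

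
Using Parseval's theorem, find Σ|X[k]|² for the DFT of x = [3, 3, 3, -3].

Parseval: Σ|x[n]|² = (1/N)Σ|X[k]|², so Σ|X[k]|² = N·Σ|x[n]|² = 4·36.0000

Σ|X[k]|² = N·Σ|x[n]|² = 4·36.0000 = 144.0000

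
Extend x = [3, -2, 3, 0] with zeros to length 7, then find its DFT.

Original 4-point DFT: [4, 2i, 8, -2i]
Zero-padded 7-point DFT provides frequency interpolation.

DFT_7([x, 0, ...]) = [4, 1.0855-1.3611i, 0.7421+3.2515i, 6.6724+3.2133i, 6.6724-3.2133i, 0.7421-3.2515i, 1.0855+1.3611i]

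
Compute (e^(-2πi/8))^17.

Since ω_8^8 = 1, powers reduce modulo 8.
17 mod 8 = 1
So ω_8^17 = ω_8^1 = e^(-2πi·1/8)

ω_8^17 = ω_8^1 = 0.7071-0.7071i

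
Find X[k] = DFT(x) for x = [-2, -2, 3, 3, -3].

X[k] = Σ(n=0 to 4) x[n] · ω_5^(nk)
where ω_5 = e^(-2πi/5)

Computing each X[k]:
X[0] = -1
X[1] = -8.3992-0.9511i
X[2] = 3.8992-0.5878i
X[3] = 3.8992+0.5878i
X[4] = -8.3992+0.9511i

X = [-1, -8.3992-0.9511i, 3.8992-0.5878i, 3.8992+0.5878i, -8.3992+0.9511i]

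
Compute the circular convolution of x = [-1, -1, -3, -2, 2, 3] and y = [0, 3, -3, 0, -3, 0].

(x ⊛ y)[n] = Σ(m=0 to 5) x[m] · y[(n-m) mod 6]

Computing each output sample:
(x ⊛ y)[0] = 12
(x ⊛ y)[1] = -6
(x ⊛ y)[2] = -6
(x ⊛ y)[3] = -15
(x ⊛ y)[4] = 6
(x ⊛ y)[5] = 15

x ⊛ y = [12, -6, -6, -15, 6, 15]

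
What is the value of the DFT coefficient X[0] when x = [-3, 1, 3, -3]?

X[0] = Σ(n=0 to 3) x[n] · ω_4^0 = Σ x[n]
= (-3) + (1) + (3) + (-3)

X[0] = -2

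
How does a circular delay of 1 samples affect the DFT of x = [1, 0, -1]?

Time shift by 1: X_shifted[k] = ω_3^(1k) · X[k]
Shifted x = [-1, 1, 0]

DFT(x[n-1]) = [0, -1.5000-0.8660i, -1.5000+0.8660i]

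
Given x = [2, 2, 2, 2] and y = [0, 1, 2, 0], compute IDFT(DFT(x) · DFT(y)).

(x ⊛ y)[n] = Σ(m=0 to 3) x[m] · y[(n-m) mod 4]

Computing each output sample:
(x ⊛ y)[0] = 6
(x ⊛ y)[1] = 6
(x ⊛ y)[2] = 6
(x ⊛ y)[3] = 6

x ⊛ y = [6, 6, 6, 6]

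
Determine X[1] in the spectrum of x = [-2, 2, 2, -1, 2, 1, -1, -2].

X[1] = Σ(n=0 to 7) x[n] · ω_8^(1n) where ω_8 = e^(-2πi/8)
= (-2)·ω_8^0 + (2)·ω_8^1 + (2)·ω_8^2 + (-1)·ω_8^3 + (2)·ω_8^4 + (1)·ω_8^5 + (-1)·ω_8^6 + (-2)·ω_8^7

X[1] = -4.0000-4.4142i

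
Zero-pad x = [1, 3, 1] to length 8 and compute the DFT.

Original 3-point DFT: [5, -1.0000-1.7321i, -1.0000+1.7321i]
Zero-padded 8-point DFT provides frequency interpolation.

DFT_8([x, 0, ...]) = [5, 3.1213-3.1213i, -3i, -1.1213-1.1213i, -1, -1.1213+1.1213i, 3i, 3.1213+3.1213i]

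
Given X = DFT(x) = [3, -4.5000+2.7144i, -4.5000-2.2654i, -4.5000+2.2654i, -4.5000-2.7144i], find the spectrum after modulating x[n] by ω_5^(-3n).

Modulation property: DFT(ω_5^(-3n)·x[n]) = X[(k-3) mod 5], so circularly shift X by 3 positions.

X[k-3] = [-4.5000-2.2654i, -4.5000+2.2654i, -4.5000-2.7144i, 3, -4.5000+2.7144i]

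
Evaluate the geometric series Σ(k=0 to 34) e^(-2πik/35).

Sum of all nth roots of unity equals 0 for n > 1 (geometric series with r ≠ 1).

0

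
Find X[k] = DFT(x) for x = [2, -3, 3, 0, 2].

X[k] = Σ(n=0 to 4) x[n] · ω_5^(nk)
where ω_5 = e^(-2πi/5)

Computing each X[k]:
X[0] = 4
X[1] = -0.7361+2.9919i
X[2] = 3.7361+5.7921i
X[3] = 3.7361-5.7921i
X[4] = -0.7361-2.9919i

X = [4, -0.7361+2.9919i, 3.7361+5.7921i, 3.7361-5.7921i, -0.7361-2.9919i]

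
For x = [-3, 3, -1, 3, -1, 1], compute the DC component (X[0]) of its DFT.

X[0] = Σ(n=0 to 5) x[n] · ω_6^0 = Σ x[n]
= (-3) + (3) + (-1) + (3) + (-1) + (1)

X[0] = 2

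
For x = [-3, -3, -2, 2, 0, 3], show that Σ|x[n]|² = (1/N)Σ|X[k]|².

Time domain:
Σ|x[n]|² = |-3|² + |-3|² + |-2|² + |2|² + |0|² + |3|² = 35.0000

Frequency domain:
(1/6)Σ|X[k]|² = (1/6)(|-3|² + |-4.0000+6.9282i|² + |3.4641i|² + |-7|² + |-3.4641i|² + |-4.0000-6.9282i|²) = (1/6)·210.0000 = 35.0000

Both sides agree, confirming Parseval's theorem.

Σ|x[n]|² = (1/N)Σ|X[k]|² = 35.0000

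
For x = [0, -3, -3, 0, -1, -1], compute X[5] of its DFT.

X[5] = Σ(n=0 to 5) x[n] · ω_6^(5n) where ω_6 = e^(-2πi/6)
= (0)·ω_6^0 + (-3)·ω_6^5 + (-3)·ω_6^10 + (0)·ω_6^15 + (-1)·ω_6^20 + (-1)·ω_6^25

X[5] = -3.4641i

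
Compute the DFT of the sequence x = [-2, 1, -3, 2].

X[k] = Σ(n=0 to 3) x[n] · ω_4^(nk)
where ω_4 = e^(-2πi/4)

Computing each X[k]:
X[0] = -2
X[1] = 1+1i
X[2] = -8
X[3] = 1-1i

X = [-2, 1+1i, -8, 1-1i]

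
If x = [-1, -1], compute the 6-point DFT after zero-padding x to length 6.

Original 2-point DFT: [-2, 0]
Zero-padded 6-point DFT provides frequency interpolation.

DFT_6([x, 0, ...]) = [-2, -1.5000+0.8660i, -0.5000+0.8660i, 0, -0.5000-0.8660i, -1.5000-0.8660i]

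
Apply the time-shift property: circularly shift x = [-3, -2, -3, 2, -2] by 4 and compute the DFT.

Time shift by 4: X_shifted[k] = ω_5^(4k) · X[k]
Shifted x = [-2, -3, 2, -2, -3]

DFT(x[n-4]) = [-8, -3.8541-2.3511i, 2.8541+3.8042i, 2.8541-3.8042i, -3.8541+2.3511i]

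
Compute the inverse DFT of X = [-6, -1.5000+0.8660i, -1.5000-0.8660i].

x[n] = (1/3) Σ(k=0 to 2) X[k] · e^(2πikn/3)

Computing each x[n]:
x[0] = -3
x[1] = -2
x[2] = -1

x = [-3, -2, -1]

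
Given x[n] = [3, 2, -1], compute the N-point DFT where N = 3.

X[k] = Σ(n=0 to 2) x[n] · ω_3^(nk)
where ω_3 = e^(-2πi/3)

Computing each X[k]:
X[0] = 4
X[1] = 2.5000-2.5981i
X[2] = 2.5000+2.5981i

X = [4, 2.5000-2.5981i, 2.5000+2.5981i]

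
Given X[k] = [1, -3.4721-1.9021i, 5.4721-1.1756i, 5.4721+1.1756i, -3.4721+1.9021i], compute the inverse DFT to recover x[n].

x[n] = (1/5) Σ(k=0 to 4) X[k] · e^(2πikn/5)

Computing each x[n]:
x[0] = 1
x[1] = -1
x[2] = 2
x[3] = 2
x[4] = -3

x = [1, -1, 2, 2, -3]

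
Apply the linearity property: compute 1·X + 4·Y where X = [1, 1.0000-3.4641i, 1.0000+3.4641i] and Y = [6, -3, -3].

By linearity: DFT(1x + 4y) = 1·DFT(x) + 4·DFT(y)
= 1·[1, 1.0000-3.4641i, 1.0000+3.4641i] + 4·[6, -3, -3]

Computing element-wise:
Z[0] = 1·(1) + 4·(6) = 25
Z[1] = 1·(1.0000-3.4641i) + 4·(-3) = -11.0000-3.4641i
Z[2] = 1·(1.0000+3.4641i) + 4·(-3) = -11.0000+3.4641i

DFT(1x + 4y) = 1·X + 4·Y = [25, -11.0000-3.4641i, -11.0000+3.4641i]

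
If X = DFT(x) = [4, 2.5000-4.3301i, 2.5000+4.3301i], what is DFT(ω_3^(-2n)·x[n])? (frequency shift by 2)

Modulation property: DFT(ω_3^(-2n)·x[n]) = X[(k-2) mod 3], so circularly shift X by 2 positions.

X[k-2] = [2.5000-4.3301i, 2.5000+4.3301i, 4]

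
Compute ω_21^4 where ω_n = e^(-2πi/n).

ω_21^4 = e^(-2πi·4/21)
= cos(-2π·4/21) + i·sin(-2π·4/21)
= cos(-8π/21) + i·sin(-8π/21)

ω_21^4 = cos(-8π/21) + i·sin(-8π/21) = 0.3653-0.9309i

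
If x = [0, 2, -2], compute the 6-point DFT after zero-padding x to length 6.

Original 3-point DFT: [0, -3.4641i, 3.4641i]
Zero-padded 6-point DFT provides frequency interpolation.

DFT_6([x, 0, ...]) = [0, 2, -3.4641i, -4, 3.4641i, 2]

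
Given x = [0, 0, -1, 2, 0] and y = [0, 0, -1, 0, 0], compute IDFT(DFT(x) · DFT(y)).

(x ⊛ y)[n] = Σ(m=0 to 4) x[m] · y[(n-m) mod 5]

Computing each output sample:
(x ⊛ y)[0] = -2
(x ⊛ y)[1] = 0
(x ⊛ y)[2] = 0
(x ⊛ y)[3] = 0
(x ⊛ y)[4] = 1

x ⊛ y = [-2, 0, 0, 0, 1]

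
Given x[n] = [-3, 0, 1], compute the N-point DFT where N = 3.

X[k] = Σ(n=0 to 2) x[n] · ω_3^(nk)
where ω_3 = e^(-2πi/3)

Computing each X[k]:
X[0] = -2
X[1] = -3.5000+0.8660i
X[2] = -3.5000-0.8660i

X = [-2, -3.5000+0.8660i, -3.5000-0.8660i]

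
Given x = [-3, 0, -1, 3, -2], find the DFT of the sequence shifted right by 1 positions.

Time shift by 1: X_shifted[k] = ω_5^(1k) · X[k]
Shifted x = [-2, -3, 0, -1, 3]

DFT(x[n-1]) = [-3, -1.1910+5.1186i, -2.3090+4.4778i, -2.3090-4.4778i, -1.1910-5.1186i]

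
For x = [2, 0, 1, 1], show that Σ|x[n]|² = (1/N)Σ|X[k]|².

Time domain:
Σ|x[n]|² = |2|² + |0|² + |1|² + |1|² = 6.0000

Frequency domain:
(1/4)Σ|X[k]|² = (1/4)(|4|² + |1+1i|² + |2|² + |1-1i|²) = (1/4)·24.0000 = 6.0000

Both sides agree, confirming Parseval's theorem.

Σ|x[n]|² = (1/N)Σ|X[k]|² = 6.0000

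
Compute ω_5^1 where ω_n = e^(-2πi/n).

ω_5^1 = e^(-2πi·1/5)
= cos(-2π·1/5) + i·sin(-2π·1/5)
= cos(-2π/5) + i·sin(-2π/5)

ω_5^1 = cos(-2π/5) + i·sin(-2π/5) = 0.3090-0.9511i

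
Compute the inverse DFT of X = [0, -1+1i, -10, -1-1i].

x[n] = (1/4) Σ(k=0 to 3) X[k] · e^(2πikn/4)

Computing each x[n]:
x[0] = -3
x[1] = 2
x[2] = -2
x[3] = 3

x = [-3, 2, -2, 3]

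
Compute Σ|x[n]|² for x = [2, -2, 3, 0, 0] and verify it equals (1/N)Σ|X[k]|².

Time domain:
Σ|x[n]|² = |2|² + |-2|² + |3|² + |0|² + |0|² = 17.0000

Frequency domain:
(1/5)Σ|X[k]|² = (1/5)(|3|² + |-1.0451+0.1388i|² + |4.5451+4.0287i|² + |4.5451-4.0287i|² + |-1.0451-0.1388i|²) = (1/5)·85.0000 = 17.0000

Both sides agree, confirming Parseval's theorem.

Σ|x[n]|² = (1/N)Σ|X[k]|² = 17.0000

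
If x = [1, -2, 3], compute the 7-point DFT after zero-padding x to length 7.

Original 3-point DFT: [2, 0.5000+4.3301i, 0.5000-4.3301i]
Zero-padded 7-point DFT provides frequency interpolation.

DFT_7([x, 0, ...]) = [2, -0.9145-1.3611i, -1.2579+3.2515i, 4.6724+3.2133i, 4.6724-3.2133i, -1.2579-3.2515i, -0.9145+1.3611i]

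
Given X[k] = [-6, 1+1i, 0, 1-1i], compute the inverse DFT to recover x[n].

x[n] = (1/4) Σ(k=0 to 3) X[k] · e^(2πikn/4)

Computing each x[n]:
x[0] = -1
x[1] = -2
x[2] = -2
x[3] = -1

x = [-1, -2, -2, -1]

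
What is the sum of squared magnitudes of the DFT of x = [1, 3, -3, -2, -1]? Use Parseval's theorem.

Parseval: Σ|x[n]|² = (1/N)Σ|X[k]|², so Σ|X[k]|² = N·Σ|x[n]|² = 5·24.0000

Σ|X[k]|² = N·Σ|x[n]|² = 5·24.0000 = 120.0000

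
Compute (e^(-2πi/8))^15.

Since ω_8^8 = 1, powers reduce modulo 8.
15 mod 8 = 7
So ω_8^15 = ω_8^7 = e^(-2πi·7/8)

ω_8^15 = ω_8^7 = 0.7071+0.7071i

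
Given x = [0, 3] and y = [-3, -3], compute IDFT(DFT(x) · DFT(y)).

(x ⊛ y)[n] = Σ(m=0 to 1) x[m] · y[(n-m) mod 2]

Computing each output sample:
(x ⊛ y)[0] = -9
(x ⊛ y)[1] = -9

x ⊛ y = [-9, -9]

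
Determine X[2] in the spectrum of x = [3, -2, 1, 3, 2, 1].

X[2] = Σ(n=0 to 5) x[n] · ω_6^(2n) where ω_6 = e^(-2πi/6)
= (3)·ω_6^0 + (-2)·ω_6^2 + (1)·ω_6^4 + (3)·ω_6^6 + (2)·ω_6^8 + (1)·ω_6^10

X[2] = 5.0000+1.7321i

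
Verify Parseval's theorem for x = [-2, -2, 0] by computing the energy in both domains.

Time domain:
Σ|x[n]|² = |-2|² + |-2|² + |0|² = 8.0000

Frequency domain:
(1/3)Σ|X[k]|² = (1/3)(|-4|² + |-1.0000+1.7321i|² + |-1.0000-1.7321i|²) = (1/3)·24.0000 = 8.0000

Both sides agree, confirming Parseval's theorem.

Σ|x[n]|² = (1/N)Σ|X[k]|² = 8.0000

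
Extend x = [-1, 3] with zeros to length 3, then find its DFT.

Original 2-point DFT: [2, -4]
Zero-padded 3-point DFT provides frequency interpolation.

DFT_3([x, 0, ...]) = [2, -2.5000-2.5981i, -2.5000+2.5981i]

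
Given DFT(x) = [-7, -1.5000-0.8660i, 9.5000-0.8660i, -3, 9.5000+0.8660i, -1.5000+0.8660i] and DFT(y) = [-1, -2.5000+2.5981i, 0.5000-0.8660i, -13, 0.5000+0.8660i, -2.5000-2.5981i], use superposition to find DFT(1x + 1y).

By linearity: DFT(1x + 1y) = 1·DFT(x) + 1·DFT(y)
= 1·[-7, -1.5000-0.8660i, 9.5000-0.8660i, -3, 9.5000+0.8660i, -1.5000+0.8660i] + 1·[-1, -2.5000+2.5981i, 0.5000-0.8660i, -13, 0.5000+0.8660i, -2.5000-2.5981i]

Computing element-wise:
Z[0] = 1·(-7) + 1·(-1) = -8
Z[1] = 1·(-1.5000-0.8660i) + 1·(-2.5000+2.5981i) = -4.0000+1.7321i
Z[2] = 1·(9.5000-0.8660i) + 1·(0.5000-0.8660i) = 10.0000-1.7320i
Z[3] = 1·(-3) + 1·(-13) = -16
Z[4] = 1·(9.5000+0.8660i) + 1·(0.5000+0.8660i) = 10.0000+1.7320i
Z[5] = 1·(-1.5000+0.8660i) + 1·(-2.5000-2.5981i) = -4.0000-1.7321i

DFT(1x + 1y) = 1·X + 1·Y = [-8, -4.0000+1.7321i, 10.0000-1.7320i, -16, 10.0000+1.7320i, -4.0000-1.7321i]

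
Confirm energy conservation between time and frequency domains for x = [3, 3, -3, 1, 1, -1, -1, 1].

Time domain:
Σ|x[n]|² = |3|² + |3|² + |-3|² + |1|² + |1|² + |-1|² + |-1|² + |1|² = 32.0000

Frequency domain:
(1/8)Σ|X[k]|² = (1/8)(|4|² + |4.8284-0.8284i|² + |8|² + |-0.8284-4.8284i|² + |-4|² + |-0.8284+4.8284i|² + |8|² + |4.8284+0.8284i|²) = (1/8)·256.0000 = 32.0000

Both sides agree, confirming Parseval's theorem.

Σ|x[n]|² = (1/N)Σ|X[k]|² = 32.0000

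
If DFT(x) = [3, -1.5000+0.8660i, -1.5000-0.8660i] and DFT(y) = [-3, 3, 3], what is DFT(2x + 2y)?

By linearity: DFT(2x + 2y) = 2·DFT(x) + 2·DFT(y)
= 2·[3, -1.5000+0.8660i, -1.5000-0.8660i] + 2·[-3, 3, 3]

Computing element-wise:
Z[0] = 2·(3) + 2·(-3) = 0
Z[1] = 2·(-1.5000+0.8660i) + 2·(3) = 3.0000+1.7320i
Z[2] = 2·(-1.5000-0.8660i) + 2·(3) = 3.0000-1.7320i

DFT(2x + 2y) = 2·X + 2·Y = [0, 3.0000+1.7320i, 3.0000-1.7320i]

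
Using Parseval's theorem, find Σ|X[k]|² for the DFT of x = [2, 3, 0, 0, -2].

Parseval: Σ|x[n]|² = (1/N)Σ|X[k]|², so Σ|X[k]|² = N·Σ|x[n]|² = 5·17.0000

Σ|X[k]|² = N·Σ|x[n]|² = 5·17.0000 = 85.0000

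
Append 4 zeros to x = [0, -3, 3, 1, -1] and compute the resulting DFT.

Original 5-point DFT: [0, -4.4721+0.7265i, 4.4721+3.0777i, 4.4721-3.0777i, -4.4721-0.7265i]
Zero-padded 9-point DFT provides frequency interpolation.

DFT_9([x, 0, ...]) = [0, -1.3375-1.5501i, -4.6061+2.1516i, 1.5000+6.0622i, 4.4436+1.1036i, 4.4436-1.1036i, 1.5000-6.0622i, -4.6061-2.1516i, -1.3375+1.5501i]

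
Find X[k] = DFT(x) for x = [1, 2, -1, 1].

X[k] = Σ(n=0 to 3) x[n] · ω_4^(nk)
where ω_4 = e^(-2πi/4)

Computing each X[k]:
X[0] = 3
X[1] = 2-1i
X[2] = -3
X[3] = 2+1i

X = [3, 2-1i, -3, 2+1i]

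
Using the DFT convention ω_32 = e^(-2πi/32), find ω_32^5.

ω_32^5 = e^(-2πi·5/32)
= cos(-2π·5/32) + i·sin(-2π·5/32)
= cos(-10π/32) + i·sin(-10π/32)

ω_32^5 = cos(-10π/32) + i·sin(-10π/32) = 0.5556-0.8315i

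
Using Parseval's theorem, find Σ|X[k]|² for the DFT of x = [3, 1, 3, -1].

Parseval: Σ|x[n]|² = (1/N)Σ|X[k]|², so Σ|X[k]|² = N·Σ|x[n]|² = 4·20.0000

Σ|X[k]|² = N·Σ|x[n]|² = 4·20.0000 = 80.0000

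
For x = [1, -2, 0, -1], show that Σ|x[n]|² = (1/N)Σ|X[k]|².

Time domain:
Σ|x[n]|² = |1|² + |-2|² + |0|² + |-1|² = 6.0000

Frequency domain:
(1/4)Σ|X[k]|² = (1/4)(|-2|² + |1+1i|² + |4|² + |1-1i|²) = (1/4)·24.0000 = 6.0000

Both sides agree, confirming Parseval's theorem.

Σ|x[n]|² = (1/N)Σ|X[k]|² = 6.0000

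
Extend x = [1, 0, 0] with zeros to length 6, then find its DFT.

Original 3-point DFT: [1, 1, 1]
Zero-padded 6-point DFT provides frequency interpolation.

DFT_6([x, 0, ...]) = [1, 1, 1, 1, 1, 1]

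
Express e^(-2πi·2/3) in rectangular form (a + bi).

ω_3^2 = e^(-2πi·2/3)
= cos(-2π·2/3) + i·sin(-2π·2/3)
= cos(-4π/3) + i·sin(-4π/3)

ω_3^2 = cos(-4π/3) + i·sin(-4π/3) = -0.5000+0.8660i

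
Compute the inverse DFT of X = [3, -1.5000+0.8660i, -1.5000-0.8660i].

x[n] = (1/3) Σ(k=0 to 2) X[k] · e^(2πikn/3)

Computing each x[n]:
x[0] = 0
x[1] = 1
x[2] = 2

x = [0, 1, 2]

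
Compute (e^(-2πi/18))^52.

Since ω_18^18 = 1, powers reduce modulo 18.
52 mod 18 = 16
So ω_18^52 = ω_18^16 = e^(-2πi·16/18)

ω_18^52 = ω_18^16 = 0.7660+0.6428i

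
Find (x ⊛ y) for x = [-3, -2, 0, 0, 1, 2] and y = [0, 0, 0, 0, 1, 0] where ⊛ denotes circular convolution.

(x ⊛ y)[n] = Σ(m=0 to 5) x[m] · y[(n-m) mod 6]

Computing each output sample:
(x ⊛ y)[0] = 0
(x ⊛ y)[1] = 0
(x ⊛ y)[2] = 1
(x ⊛ y)[3] = 2
(x ⊛ y)[4] = -3
(x ⊛ y)[5] = -2

x ⊛ y = [0, 0, 1, 2, -3, -2]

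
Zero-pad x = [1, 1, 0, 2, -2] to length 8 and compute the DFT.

Original 5-point DFT: [2, -0.9271-1.6776i, 2.4271-3.6655i, 2.4271+3.6655i, -0.9271+1.6776i]
Zero-padded 8-point DFT provides frequency interpolation.

DFT_8([x, 0, ...]) = [2, 2.2929-2.1213i, -1+1i, 3.7071-2.1213i, -4, 3.7071+2.1213i, -1-1i, 2.2929+2.1213i]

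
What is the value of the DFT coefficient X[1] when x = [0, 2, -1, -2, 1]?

X[1] = Σ(n=0 to 4) x[n] · ω_5^(1n) where ω_5 = e^(-2πi/5)
= (0)·ω_5^0 + (2)·ω_5^1 + (-1)·ω_5^2 + (-2)·ω_5^3 + (1)·ω_5^4

X[1] = 3.3541-1.5388i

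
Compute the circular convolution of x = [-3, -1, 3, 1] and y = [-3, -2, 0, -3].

(x ⊛ y)[n] = Σ(m=0 to 3) x[m] · y[(n-m) mod 4]

Computing each output sample:
(x ⊛ y)[0] = 10
(x ⊛ y)[1] = 0
(x ⊛ y)[2] = -10
(x ⊛ y)[3] = 0

x ⊛ y = [10, 0, -10, 0]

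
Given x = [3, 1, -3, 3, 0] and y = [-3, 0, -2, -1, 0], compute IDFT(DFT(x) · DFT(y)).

(x ⊛ y)[n] = Σ(m=0 to 4) x[m] · y[(n-m) mod 5]

Computing each output sample:
(x ⊛ y)[0] = -12
(x ⊛ y)[1] = -6
(x ⊛ y)[2] = 3
(x ⊛ y)[3] = -14
(x ⊛ y)[4] = 5

x ⊛ y = [-12, -6, 3, -14, 5]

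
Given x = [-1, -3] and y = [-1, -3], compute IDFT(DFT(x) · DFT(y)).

(x ⊛ y)[n] = Σ(m=0 to 1) x[m] · y[(n-m) mod 2]

Computing each output sample:
(x ⊛ y)[0] = 10
(x ⊛ y)[1] = 6

x ⊛ y = [10, 6]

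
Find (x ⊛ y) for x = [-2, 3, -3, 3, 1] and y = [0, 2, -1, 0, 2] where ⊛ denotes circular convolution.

(x ⊛ y)[n] = Σ(m=0 to 4) x[m] · y[(n-m) mod 5]

Computing each output sample:
(x ⊛ y)[0] = 5
(x ⊛ y)[1] = -11
(x ⊛ y)[2] = 14
(x ⊛ y)[3] = -7
(x ⊛ y)[4] = 5

x ⊛ y = [5, -11, 14, -7, 5]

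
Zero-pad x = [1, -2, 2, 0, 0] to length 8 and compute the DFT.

Original 5-point DFT: [1, -1.2361+0.7265i, 3.2361+3.0777i, 3.2361-3.0777i, -1.2361-0.7265i]
Zero-padded 8-point DFT provides frequency interpolation.

DFT_8([x, 0, ...]) = [1, -0.4142-0.5858i, -1+2i, 2.4142+3.4142i, 5, 2.4142-3.4142i, -1-2i, -0.4142+0.5858i]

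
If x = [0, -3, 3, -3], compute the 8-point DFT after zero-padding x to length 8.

Original 4-point DFT: [-3, -3, 9, -3]
Zero-padded 8-point DFT provides frequency interpolation.

DFT_8([x, 0, ...]) = [-3, 1.2426i, -3, 7.2426i, 9, -7.2426i, -3, -1.2426i]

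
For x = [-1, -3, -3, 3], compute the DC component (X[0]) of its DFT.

X[0] = Σ(n=0 to 3) x[n] · ω_4^0 = Σ x[n]
= (-1) + (-3) + (-3) + (3)

X[0] = -4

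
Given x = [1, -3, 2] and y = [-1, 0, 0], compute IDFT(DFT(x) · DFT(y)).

(x ⊛ y)[n] = Σ(m=0 to 2) x[m] · y[(n-m) mod 3]

Computing each output sample:
(x ⊛ y)[0] = -1
(x ⊛ y)[1] = 3
(x ⊛ y)[2] = -2

x ⊛ y = [-1, 3, -2]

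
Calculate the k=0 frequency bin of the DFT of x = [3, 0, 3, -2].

X[0] = Σ(n=0 to 3) x[n] · ω_4^0 = Σ x[n]
= (3) + (0) + (3) + (-2)

X[0] = 4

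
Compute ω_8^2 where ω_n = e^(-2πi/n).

ω_8^2 = e^(-2πi·2/8)
= cos(-2π·2/8) + i·sin(-2π·2/8)
= cos(-4π/8) + i·sin(-4π/8)

ω_8^2 = cos(-4π/8) + i·sin(-4π/8) = -1i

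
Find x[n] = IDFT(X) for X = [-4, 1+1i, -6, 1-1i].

x[n] = (1/4) Σ(k=0 to 3) X[k] · e^(2πikn/4)

Computing each x[n]:
x[0] = -2
x[1] = 0
x[2] = -3
x[3] = 1

x = [-2, 0, -3, 1]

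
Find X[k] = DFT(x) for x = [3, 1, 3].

X[k] = Σ(n=0 to 2) x[n] · ω_3^(nk)
where ω_3 = e^(-2πi/3)

Computing each X[k]:
X[0] = 7
X[1] = 1.0000+1.7321i
X[2] = 1.0000-1.7321i

X = [7, 1.0000+1.7321i, 1.0000-1.7321i]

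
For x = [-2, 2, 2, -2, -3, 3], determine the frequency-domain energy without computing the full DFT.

Parseval: Σ|x[n]|² = (1/N)Σ|X[k]|², so Σ|X[k]|² = N·Σ|x[n]|² = 6·34.0000

Σ|X[k]|² = N·Σ|x[n]|² = 6·34.0000 = 204.0000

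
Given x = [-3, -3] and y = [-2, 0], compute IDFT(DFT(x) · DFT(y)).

(x ⊛ y)[n] = Σ(m=0 to 1) x[m] · y[(n-m) mod 2]

Computing each output sample:
(x ⊛ y)[0] = 6
(x ⊛ y)[1] = 6

x ⊛ y = [6, 6]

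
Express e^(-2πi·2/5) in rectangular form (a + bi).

ω_5^2 = e^(-2πi·2/5)
= cos(-2π·2/5) + i·sin(-2π·2/5)
= cos(-4π/5) + i·sin(-4π/5)

ω_5^2 = cos(-4π/5) + i·sin(-4π/5) = -0.8090-0.5878i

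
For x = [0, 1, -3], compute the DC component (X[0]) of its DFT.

X[0] = Σ(n=0 to 2) x[n] · ω_3^0 = Σ x[n]
= (0) + (1) + (-3)

X[0] = -2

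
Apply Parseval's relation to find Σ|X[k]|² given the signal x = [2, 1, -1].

Parseval: Σ|x[n]|² = (1/N)Σ|X[k]|², so Σ|X[k]|² = N·Σ|x[n]|² = 3·6.0000

Σ|X[k]|² = N·Σ|x[n]|² = 3·6.0000 = 18.0000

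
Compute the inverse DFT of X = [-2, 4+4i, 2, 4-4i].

x[n] = (1/4) Σ(k=0 to 3) X[k] · e^(2πikn/4)

Computing each x[n]:
x[0] = 2
x[1] = -3
x[2] = -2
x[3] = 1

x = [2, -3, -2, 1]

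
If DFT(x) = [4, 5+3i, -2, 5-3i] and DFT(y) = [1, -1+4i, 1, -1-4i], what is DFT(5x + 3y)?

By linearity: DFT(5x + 3y) = 5·DFT(x) + 3·DFT(y)
= 5·[4, 5+3i, -2, 5-3i] + 3·[1, -1+4i, 1, -1-4i]

Computing element-wise:
Z[0] = 5·(4) + 3·(1) = 23
Z[1] = 5·(5+3i) + 3·(-1+4i) = 22+27i
Z[2] = 5·(-2) + 3·(1) = -7
Z[3] = 5·(5-3i) + 3·(-1-4i) = 22-27i

DFT(5x + 3y) = 5·X + 3·Y = [23, 22+27i, -7, 22-27i]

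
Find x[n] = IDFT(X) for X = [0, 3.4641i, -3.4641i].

x[n] = (1/3) Σ(k=0 to 2) X[k] · e^(2πikn/3)

Computing each x[n]:
x[0] = 0
x[1] = -2
x[2] = 2

x = [0, -2, 2]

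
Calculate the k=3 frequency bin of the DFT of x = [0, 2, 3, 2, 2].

X[3] = Σ(n=0 to 4) x[n] · ω_5^(3n) where ω_5 = e^(-2πi/5)
= (0)·ω_5^0 + (2)·ω_5^3 + (3)·ω_5^6 + (2)·ω_5^9 + (2)·ω_5^12

X[3] = -1.6910-0.9511i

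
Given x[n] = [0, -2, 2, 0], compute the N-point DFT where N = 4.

X[k] = Σ(n=0 to 3) x[n] · ω_4^(nk)
where ω_4 = e^(-2πi/4)

Computing each X[k]:
X[0] = 0
X[1] = -2+2i
X[2] = 4
X[3] = -2-2i

X = [0, -2+2i, 4, -2-2i]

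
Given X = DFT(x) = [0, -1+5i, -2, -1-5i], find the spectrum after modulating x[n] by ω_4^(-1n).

Modulation property: DFT(ω_4^(-1n)·x[n]) = X[(k-1) mod 4], so circularly shift X by 1 positions.

X[k-1] = [-1-5i, 0, -1+5i, -2]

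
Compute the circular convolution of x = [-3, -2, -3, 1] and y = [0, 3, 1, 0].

(x ⊛ y)[n] = Σ(m=0 to 3) x[m] · y[(n-m) mod 4]

Computing each output sample:
(x ⊛ y)[0] = 0
(x ⊛ y)[1] = -8
(x ⊛ y)[2] = -9
(x ⊛ y)[3] = -11

x ⊛ y = [0, -8, -9, -11]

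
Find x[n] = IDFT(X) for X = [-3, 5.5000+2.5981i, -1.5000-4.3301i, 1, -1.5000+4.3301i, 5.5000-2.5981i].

x[n] = (1/6) Σ(k=0 to 5) X[k] · e^(2πikn/6)

Computing each x[n]:
x[0] = 1
x[1] = 1
x[2] = -3
x[3] = -3
x[4] = 1
x[5] = 0

x = [1, 1, -3, -3, 1, 0]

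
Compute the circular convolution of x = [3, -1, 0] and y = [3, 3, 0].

(x ⊛ y)[n] = Σ(m=0 to 2) x[m] · y[(n-m) mod 3]

Computing each output sample:
(x ⊛ y)[0] = 9
(x ⊛ y)[1] = 6
(x ⊛ y)[2] = -3

x ⊛ y = [9, 6, -3]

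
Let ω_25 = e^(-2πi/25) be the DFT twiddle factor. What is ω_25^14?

ω_25^14 = e^(-2πi·14/25)
= cos(-2π·14/25) + i·sin(-2π·14/25)
= cos(-28π/25) + i·sin(-28π/25)

ω_25^14 = cos(-28π/25) + i·sin(-28π/25) = -0.9298+0.3681i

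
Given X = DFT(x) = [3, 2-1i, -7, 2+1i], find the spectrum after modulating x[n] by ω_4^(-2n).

Modulation property: DFT(ω_4^(-2n)·x[n]) = X[(k-2) mod 4], so circularly shift X by 2 positions.

X[k-2] = [-7, 2+1i, 3, 2-1i]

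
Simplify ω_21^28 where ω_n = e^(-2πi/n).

Since ω_21^21 = 1, powers reduce modulo 21.
28 mod 21 = 7
So ω_21^28 = ω_21^7 = e^(-2πi·7/21)

ω_21^28 = ω_21^7 = -0.5000-0.8660i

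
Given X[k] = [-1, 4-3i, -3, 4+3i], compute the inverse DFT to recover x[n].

x[n] = (1/4) Σ(k=0 to 3) X[k] · e^(2πikn/4)

Computing each x[n]:
x[0] = 1
x[1] = 2
x[2] = -3
x[3] = -1

x = [1, 2, -3, -1]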